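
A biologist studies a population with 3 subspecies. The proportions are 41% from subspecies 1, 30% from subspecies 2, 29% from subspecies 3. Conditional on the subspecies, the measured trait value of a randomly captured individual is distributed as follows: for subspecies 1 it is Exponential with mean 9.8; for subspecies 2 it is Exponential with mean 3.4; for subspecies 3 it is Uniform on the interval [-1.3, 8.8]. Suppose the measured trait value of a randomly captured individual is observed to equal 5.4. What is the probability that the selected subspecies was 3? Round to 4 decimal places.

Likelihoods f(5.4 | ·): 1: 0.0588124; 2: 0.0600841; 3: 0.0990099.
Posterior ∝ prior × likelihood. Numerator for 3: 0.29·0.0990099 = 0.0287129.
Normalizing constant: 0.41·0.0588124 + 0.3·0.0600841 + 0.29·0.0990099 = 0.0708512.
P(3 | observation) = 0.0287129 / 0.0708512 = 0.405256.

0.4053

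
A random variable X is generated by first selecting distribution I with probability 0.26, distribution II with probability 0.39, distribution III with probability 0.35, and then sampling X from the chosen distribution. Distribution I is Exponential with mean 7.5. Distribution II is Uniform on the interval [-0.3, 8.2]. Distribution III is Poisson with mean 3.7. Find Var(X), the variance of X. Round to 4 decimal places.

20.8686

Per component, I: μ=7.5, E[X²]=112.5; II: μ=3.95, E[X²]=21.6233; III: μ=3.7, E[X²]=17.39.
E[X] = 0.26·7.5 + 0.39·3.95 + 0.35·3.7 = 4.7855.
E[X²] = 0.26·112.5 + 0.39·21.6233 + 0.35·17.39 = 43.7696.
Var(X) = E[X²] − (E[X])² = 43.7696 − 22.901 = 20.8686.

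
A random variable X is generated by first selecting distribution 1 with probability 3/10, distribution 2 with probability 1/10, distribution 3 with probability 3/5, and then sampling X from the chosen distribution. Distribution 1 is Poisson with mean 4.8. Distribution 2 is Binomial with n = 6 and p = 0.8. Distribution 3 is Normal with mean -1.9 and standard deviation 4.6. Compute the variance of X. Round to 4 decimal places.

25.0056

Per component, 1: μ=4.8, E[X²]=27.84; 2: μ=4.8, E[X²]=24; 3: μ=-1.9, E[X²]=24.77.
E[X] = 0.3·4.8 + 0.1·4.8 + 0.6·-1.9 = 0.78.
E[X²] = 0.3·27.84 + 0.1·24 + 0.6·24.77 = 25.614.
Var(X) = E[X²] − (E[X])² = 25.614 − 0.6084 = 25.0056.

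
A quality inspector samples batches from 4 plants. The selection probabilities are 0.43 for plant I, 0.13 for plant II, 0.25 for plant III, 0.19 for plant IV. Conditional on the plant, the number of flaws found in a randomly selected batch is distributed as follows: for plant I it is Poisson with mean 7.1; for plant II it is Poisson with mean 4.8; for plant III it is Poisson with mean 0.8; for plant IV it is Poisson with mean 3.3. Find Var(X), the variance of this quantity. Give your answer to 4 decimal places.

11.1186

Per component, I: μ=7.1, E[X²]=57.51; II: μ=4.8, E[X²]=27.84; III: μ=0.8, E[X²]=1.44; IV: μ=3.3, E[X²]=14.19.
E[X] = 0.43·7.1 + 0.13·4.8 + 0.25·0.8 + 0.19·3.3 = 4.504.
E[X²] = 0.43·57.51 + 0.13·27.84 + 0.25·1.44 + 0.19·14.19 = 31.4046.
Var(X) = E[X²] − (E[X])² = 31.4046 − 20.286 = 11.1186.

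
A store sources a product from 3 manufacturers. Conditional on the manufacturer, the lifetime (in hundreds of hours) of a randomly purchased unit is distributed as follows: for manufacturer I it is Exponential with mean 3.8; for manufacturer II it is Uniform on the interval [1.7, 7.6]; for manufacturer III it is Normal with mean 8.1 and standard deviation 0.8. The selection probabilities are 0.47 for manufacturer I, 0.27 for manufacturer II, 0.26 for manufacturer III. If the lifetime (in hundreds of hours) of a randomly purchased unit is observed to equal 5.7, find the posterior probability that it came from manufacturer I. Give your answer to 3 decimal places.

Likelihoods f(5.7 | ·): I: 0.0587185; II: 0.169492; III: 0.00553981.
Posterior ∝ prior × likelihood. Numerator for I: 0.47·0.0587185 = 0.0275977.
Normalizing constant: 0.47·0.0587185 + 0.27·0.169492 + 0.26·0.00553981 = 0.0748007.
P(I | observation) = 0.0275977 / 0.0748007 = 0.368949.

0.369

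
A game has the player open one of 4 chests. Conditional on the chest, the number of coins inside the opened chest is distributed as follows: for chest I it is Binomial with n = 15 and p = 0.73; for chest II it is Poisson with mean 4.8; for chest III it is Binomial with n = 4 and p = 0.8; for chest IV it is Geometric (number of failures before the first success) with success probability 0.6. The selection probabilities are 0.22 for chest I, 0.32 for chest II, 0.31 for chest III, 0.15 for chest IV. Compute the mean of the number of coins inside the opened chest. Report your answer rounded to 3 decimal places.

5.037

Component means — I: 10.95; II: 4.8; III: 3.2; IV: 0.666667.
E[X] = 0.22·10.95 + 0.32·4.8 + 0.31·3.2 + 0.15·0.666667 = 5.037.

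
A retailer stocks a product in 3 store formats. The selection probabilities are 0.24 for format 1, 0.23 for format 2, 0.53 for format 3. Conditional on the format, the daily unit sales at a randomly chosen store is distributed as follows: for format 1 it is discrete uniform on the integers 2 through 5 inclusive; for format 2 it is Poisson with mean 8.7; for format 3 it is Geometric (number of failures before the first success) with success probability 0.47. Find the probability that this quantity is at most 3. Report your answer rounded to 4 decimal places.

0.6142

Conditional on each format, P(X ≤ 3): 1: 0.5; 2: 0.0262032; 3: 0.921095.
By total probability, P(X ≤ 3) = 0.24·0.5 + 0.23·0.0262032 + 0.53·0.921095 = 0.614207.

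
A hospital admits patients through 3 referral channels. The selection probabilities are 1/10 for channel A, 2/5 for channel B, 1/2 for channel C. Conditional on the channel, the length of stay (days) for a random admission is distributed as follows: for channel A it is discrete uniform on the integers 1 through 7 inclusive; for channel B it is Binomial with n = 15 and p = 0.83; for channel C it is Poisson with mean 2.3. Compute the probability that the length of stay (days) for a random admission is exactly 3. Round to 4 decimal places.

0.1159

Conditional on each channel, P(X = 3): A: 0.142857; B: 1.51577e-07; C: 0.203308.
By total probability, P(X = 3) = 0.1·0.142857 + 0.4·1.51577e-07 + 0.5·0.203308 = 0.11594.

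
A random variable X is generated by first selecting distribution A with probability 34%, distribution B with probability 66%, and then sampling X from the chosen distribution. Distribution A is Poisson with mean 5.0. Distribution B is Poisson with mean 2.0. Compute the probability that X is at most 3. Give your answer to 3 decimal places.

0.656

Conditional on each component, P(X ≤ 3): A: 0.265026; B: 0.857123.
By total probability, P(X ≤ 3) = 0.34·0.265026 + 0.66·0.857123 = 0.65581.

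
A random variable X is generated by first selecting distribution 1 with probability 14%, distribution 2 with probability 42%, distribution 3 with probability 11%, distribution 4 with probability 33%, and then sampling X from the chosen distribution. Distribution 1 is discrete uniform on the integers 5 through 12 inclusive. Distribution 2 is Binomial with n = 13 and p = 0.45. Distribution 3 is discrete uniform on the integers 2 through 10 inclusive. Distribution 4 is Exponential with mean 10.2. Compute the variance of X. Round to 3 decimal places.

41.060

Per component, 1: μ=8.5, E[X²]=77.5; 2: μ=5.85, E[X²]=37.44; 3: μ=6, E[X²]=42.6667; 4: μ=10.2, E[X²]=208.08.
E[X] = 0.14·8.5 + 0.42·5.85 + 0.11·6 + 0.33·10.2 = 7.673.
E[X²] = 0.14·77.5 + 0.42·37.44 + 0.11·42.6667 + 0.33·208.08 = 99.9345.
Var(X) = E[X²] − (E[X])² = 99.9345 − 58.8749 = 41.0596.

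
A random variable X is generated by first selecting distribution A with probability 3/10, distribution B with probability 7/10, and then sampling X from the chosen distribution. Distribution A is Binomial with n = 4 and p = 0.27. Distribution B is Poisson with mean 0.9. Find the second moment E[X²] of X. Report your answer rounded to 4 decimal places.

1.7834

For each component E[X²] = Var + (mean)², giving A: 1.9548; B: 1.71.
Overall E[X²] = 0.3·1.9548 + 0.7·1.71 = 1.78344.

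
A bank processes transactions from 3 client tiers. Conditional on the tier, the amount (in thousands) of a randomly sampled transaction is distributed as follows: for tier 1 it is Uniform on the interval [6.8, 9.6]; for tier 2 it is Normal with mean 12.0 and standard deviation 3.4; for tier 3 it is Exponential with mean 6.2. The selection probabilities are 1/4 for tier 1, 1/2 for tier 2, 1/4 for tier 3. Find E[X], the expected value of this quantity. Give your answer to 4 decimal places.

9.6000

Component means — 1: 8.2; 2: 12; 3: 6.2.
E[X] = 0.25·8.2 + 0.5·12 + 0.25·6.2 = 9.6.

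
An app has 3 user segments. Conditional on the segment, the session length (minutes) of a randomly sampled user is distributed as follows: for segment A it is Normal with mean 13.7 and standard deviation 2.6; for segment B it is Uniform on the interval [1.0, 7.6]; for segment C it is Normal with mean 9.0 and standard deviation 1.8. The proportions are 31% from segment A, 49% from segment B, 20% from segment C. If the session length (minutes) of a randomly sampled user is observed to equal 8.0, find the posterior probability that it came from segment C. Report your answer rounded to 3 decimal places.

0.898

Likelihoods f(8.0 | ·): A: 0.0138765; B: 0; C: 0.18994.
Posterior ∝ prior × likelihood. Numerator for C: 0.2·0.18994 = 0.037988.
Normalizing constant: 0.31·0.0138765 + 0.49·0 + 0.2·0.18994 = 0.0422898.
P(C | observation) = 0.037988 / 0.0422898 = 0.89828.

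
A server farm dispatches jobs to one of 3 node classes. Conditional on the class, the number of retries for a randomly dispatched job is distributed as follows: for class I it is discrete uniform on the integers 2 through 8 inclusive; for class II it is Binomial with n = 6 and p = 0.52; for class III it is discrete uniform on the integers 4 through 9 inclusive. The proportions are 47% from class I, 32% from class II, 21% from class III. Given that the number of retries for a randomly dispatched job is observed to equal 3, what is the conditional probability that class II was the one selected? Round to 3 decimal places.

Likelihoods P(X=3 | ·): I: 0.142857; II: 0.311002; III: 0.
Posterior ∝ prior × likelihood. Numerator for II: 0.32·0.311002 = 0.0995208.
Normalizing constant: 0.47·0.142857 + 0.32·0.311002 + 0.21·0 = 0.166664.
P(II | observation) = 0.0995208 / 0.166664 = 0.597136.

0.597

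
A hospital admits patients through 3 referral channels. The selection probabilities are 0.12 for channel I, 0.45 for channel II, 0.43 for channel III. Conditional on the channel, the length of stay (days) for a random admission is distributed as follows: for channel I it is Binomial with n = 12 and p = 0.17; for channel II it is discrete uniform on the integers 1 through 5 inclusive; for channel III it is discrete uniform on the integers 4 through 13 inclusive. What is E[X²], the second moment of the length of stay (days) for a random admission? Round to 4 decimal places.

For each component E[X²] = Var + (mean)², giving I: 5.8548; II: 11; III: 80.5.
Overall E[X²] = 0.12·5.8548 + 0.45·11 + 0.43·80.5 = 40.2676.

40.2676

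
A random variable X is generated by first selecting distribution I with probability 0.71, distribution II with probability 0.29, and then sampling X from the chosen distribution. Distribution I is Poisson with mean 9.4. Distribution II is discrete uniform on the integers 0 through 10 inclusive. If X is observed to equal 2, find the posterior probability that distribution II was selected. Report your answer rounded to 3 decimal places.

0.910

Likelihoods P(X=2 | ·): I: 0.00365475; II: 0.0909091.
Posterior ∝ prior × likelihood. Numerator for II: 0.29·0.0909091 = 0.0263636.
Normalizing constant: 0.71·0.00365475 + 0.29·0.0909091 = 0.0289585.
P(II | observation) = 0.0263636 / 0.0289585 = 0.910393.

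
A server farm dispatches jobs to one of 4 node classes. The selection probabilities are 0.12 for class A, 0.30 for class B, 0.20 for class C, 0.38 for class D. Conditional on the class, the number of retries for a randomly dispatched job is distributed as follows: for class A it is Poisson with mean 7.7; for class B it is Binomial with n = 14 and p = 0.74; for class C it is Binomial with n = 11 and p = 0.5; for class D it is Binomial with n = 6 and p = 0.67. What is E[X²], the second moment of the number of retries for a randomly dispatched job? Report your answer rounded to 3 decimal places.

54.291

For each component E[X²] = Var + (mean)², giving A: 66.99; B: 110.023; C: 33; D: 17.487.
Overall E[X²] = 0.12·66.99 + 0.3·110.023 + 0.2·33 + 0.38·17.487 = 54.2908.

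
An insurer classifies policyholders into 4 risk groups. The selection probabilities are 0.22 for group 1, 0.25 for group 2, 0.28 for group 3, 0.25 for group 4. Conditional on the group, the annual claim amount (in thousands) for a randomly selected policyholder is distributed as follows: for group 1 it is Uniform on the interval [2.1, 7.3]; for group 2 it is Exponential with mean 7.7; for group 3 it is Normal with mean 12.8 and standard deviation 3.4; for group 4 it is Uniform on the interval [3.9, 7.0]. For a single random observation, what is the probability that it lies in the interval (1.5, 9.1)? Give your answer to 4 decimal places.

Conditional on each group, P(1.5 < X < 9.1): 1: 1; 2: 0.516274; 3: 0.137801; 4: 1.
By total probability, P(1.5 < X < 9.1) = 0.22·1 + 0.25·0.516274 + 0.28·0.137801 + 0.25·1 = 0.637653.

0.6377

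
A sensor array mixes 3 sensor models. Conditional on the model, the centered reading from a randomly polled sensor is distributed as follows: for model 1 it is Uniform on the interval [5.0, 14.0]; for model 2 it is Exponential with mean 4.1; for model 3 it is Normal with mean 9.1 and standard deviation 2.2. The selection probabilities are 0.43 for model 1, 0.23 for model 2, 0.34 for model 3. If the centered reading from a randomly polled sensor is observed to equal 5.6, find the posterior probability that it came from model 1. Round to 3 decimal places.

Likelihoods f(5.6 | ·): 1: 0.111111; 2: 0.0622348; 3: 0.0511552.
Posterior ∝ prior × likelihood. Numerator for 1: 0.43·0.111111 = 0.0477778.
Normalizing constant: 0.43·0.111111 + 0.23·0.0622348 + 0.34·0.0511552 = 0.0794845.
P(1 | observation) = 0.0477778 / 0.0794845 = 0.601095.

0.601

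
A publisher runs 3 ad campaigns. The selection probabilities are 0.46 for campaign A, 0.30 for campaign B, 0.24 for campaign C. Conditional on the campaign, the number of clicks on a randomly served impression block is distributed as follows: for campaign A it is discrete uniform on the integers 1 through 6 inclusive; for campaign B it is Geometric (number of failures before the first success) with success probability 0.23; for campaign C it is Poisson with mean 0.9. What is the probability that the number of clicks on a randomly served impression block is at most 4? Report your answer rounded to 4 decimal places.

0.7649

Conditional on each campaign, P(X ≤ 4): A: 0.666667; B: 0.729322; C: 0.997656.
By total probability, P(X ≤ 4) = 0.46·0.666667 + 0.3·0.729322 + 0.24·0.997656 = 0.764901.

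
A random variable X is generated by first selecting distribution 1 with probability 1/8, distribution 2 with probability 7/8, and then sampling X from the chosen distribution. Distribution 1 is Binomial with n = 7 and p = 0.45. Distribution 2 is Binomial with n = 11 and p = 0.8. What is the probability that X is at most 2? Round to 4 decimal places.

Conditional on each component, P(X ≤ 2): 1: 0.31644; 2: 1.8944e-05.
By total probability, P(X ≤ 2) = 0.125·0.31644 + 0.875·1.8944e-05 = 0.0395716.

0.0396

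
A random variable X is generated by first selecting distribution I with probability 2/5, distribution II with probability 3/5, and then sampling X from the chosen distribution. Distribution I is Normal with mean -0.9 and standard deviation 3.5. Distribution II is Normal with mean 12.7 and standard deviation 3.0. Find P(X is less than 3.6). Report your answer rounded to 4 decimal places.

0.3610

Conditional on each component, P(X < 3.6): I: 0.900729; II: 0.00120934.
By total probability, P(X < 3.6) = 0.4·0.900729 + 0.6·0.00120934 = 0.361017.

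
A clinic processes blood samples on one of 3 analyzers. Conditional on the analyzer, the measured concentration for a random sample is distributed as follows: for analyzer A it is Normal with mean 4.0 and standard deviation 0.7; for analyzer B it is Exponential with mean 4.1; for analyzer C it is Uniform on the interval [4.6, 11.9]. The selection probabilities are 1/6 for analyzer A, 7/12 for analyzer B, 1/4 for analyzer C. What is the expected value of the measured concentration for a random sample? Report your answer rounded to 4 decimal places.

5.1208

Component means — A: 4; B: 4.1; C: 8.25.
E[X] = 0.166667·4 + 0.583333·4.1 + 0.25·8.25 = 5.12083.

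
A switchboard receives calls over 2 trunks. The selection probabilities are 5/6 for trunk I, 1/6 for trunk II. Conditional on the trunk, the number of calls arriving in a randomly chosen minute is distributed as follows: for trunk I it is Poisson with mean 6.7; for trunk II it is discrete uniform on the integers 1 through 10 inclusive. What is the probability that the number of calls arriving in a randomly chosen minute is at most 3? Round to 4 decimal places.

Conditional on each trunk, P(X ≤ 3): I: 0.098808; II: 0.3.
By total probability, P(X ≤ 3) = 0.833333·0.098808 + 0.166667·0.3 = 0.13234.

0.1323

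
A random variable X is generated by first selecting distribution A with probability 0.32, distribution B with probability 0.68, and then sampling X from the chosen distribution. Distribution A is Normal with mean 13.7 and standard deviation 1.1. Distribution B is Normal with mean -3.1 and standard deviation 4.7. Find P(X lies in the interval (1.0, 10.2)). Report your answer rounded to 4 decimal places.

Conditional on each component, P(1.0 < X < 10.2): A: 0.000731768; B: 0.189182.
By total probability, P(1.0 < X < 10.2) = 0.32·0.000731768 + 0.68·0.189182 = 0.128878.

0.1289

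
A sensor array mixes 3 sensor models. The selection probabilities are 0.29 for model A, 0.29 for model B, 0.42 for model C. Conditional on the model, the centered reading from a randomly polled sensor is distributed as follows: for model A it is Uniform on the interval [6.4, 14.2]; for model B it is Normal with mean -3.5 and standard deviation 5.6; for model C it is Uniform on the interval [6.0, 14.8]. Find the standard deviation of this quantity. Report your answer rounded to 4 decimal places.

7.2681

Per component, A: μ=10.3, E[X²]=111.16; B: μ=-3.5, E[X²]=43.61; C: μ=10.4, E[X²]=114.613.
E[X] = 0.29·10.3 + 0.29·-3.5 + 0.42·10.4 = 6.34.
E[X²] = 0.29·111.16 + 0.29·43.61 + 0.42·114.613 = 93.0209.
Var(X) = E[X²] − (E[X])² = 93.0209 − 40.1956 = 52.8253.
SD(X) = √52.8253 = 7.2681.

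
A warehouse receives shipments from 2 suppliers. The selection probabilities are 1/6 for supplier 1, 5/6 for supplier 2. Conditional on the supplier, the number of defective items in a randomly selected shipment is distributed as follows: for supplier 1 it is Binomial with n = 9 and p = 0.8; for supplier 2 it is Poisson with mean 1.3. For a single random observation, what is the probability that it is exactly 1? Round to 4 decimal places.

0.2952

Conditional on each supplier, P(X = 1): 1: 1.8432e-05; 2: 0.354291.
By total probability, P(X = 1) = 0.166667·1.8432e-05 + 0.833333·0.354291 = 0.295246.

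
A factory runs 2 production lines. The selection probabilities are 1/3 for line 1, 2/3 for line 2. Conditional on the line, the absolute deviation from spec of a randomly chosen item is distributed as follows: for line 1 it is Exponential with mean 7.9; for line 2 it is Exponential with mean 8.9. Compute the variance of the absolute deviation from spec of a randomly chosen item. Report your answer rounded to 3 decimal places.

Per component, 1: μ=7.9, E[X²]=124.82; 2: μ=8.9, E[X²]=158.42.
E[X] = 0.333333·7.9 + 0.666667·8.9 = 8.56667.
E[X²] = 0.333333·124.82 + 0.666667·158.42 = 147.22.
Var(X) = E[X²] − (E[X])² = 147.22 − 73.3878 = 73.8322.

73.832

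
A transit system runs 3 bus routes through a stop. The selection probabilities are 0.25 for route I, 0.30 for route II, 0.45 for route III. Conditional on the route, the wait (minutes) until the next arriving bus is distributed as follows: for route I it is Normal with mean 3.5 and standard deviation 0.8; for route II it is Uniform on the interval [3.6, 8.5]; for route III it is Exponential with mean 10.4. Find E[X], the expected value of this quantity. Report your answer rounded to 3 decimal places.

7.370

Component means — I: 3.5; II: 6.05; III: 10.4.
E[X] = 0.25·3.5 + 0.3·6.05 + 0.45·10.4 = 7.37.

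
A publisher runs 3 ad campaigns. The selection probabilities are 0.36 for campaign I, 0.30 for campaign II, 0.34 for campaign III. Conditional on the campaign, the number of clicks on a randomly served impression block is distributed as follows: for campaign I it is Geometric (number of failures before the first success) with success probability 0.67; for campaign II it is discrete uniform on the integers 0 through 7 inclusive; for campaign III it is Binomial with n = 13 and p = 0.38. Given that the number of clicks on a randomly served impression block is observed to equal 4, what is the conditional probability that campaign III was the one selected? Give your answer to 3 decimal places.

Likelihoods P(X=4 | ·): I: 0.00794567; II: 0.125; III: 0.201821.
Posterior ∝ prior × likelihood. Numerator for III: 0.34·0.201821 = 0.068619.
Normalizing constant: 0.36·0.00794567 + 0.3·0.125 + 0.34·0.201821 = 0.108979.
P(III | observation) = 0.068619 / 0.108979 = 0.629651.

0.630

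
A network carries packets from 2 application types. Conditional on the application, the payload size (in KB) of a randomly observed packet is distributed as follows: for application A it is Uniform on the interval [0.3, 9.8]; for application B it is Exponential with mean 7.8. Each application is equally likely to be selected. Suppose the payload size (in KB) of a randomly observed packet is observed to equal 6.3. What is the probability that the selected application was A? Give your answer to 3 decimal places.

Likelihoods f(6.3 | ·): A: 0.105263; B: 0.0571649.
Posterior ∝ prior × likelihood. Numerator for A: 0.5·0.105263 = 0.0526316.
Normalizing constant: 0.5·0.105263 + 0.5·0.0571649 = 0.081214.
P(A | observation) = 0.0526316 / 0.081214 = 0.64806.

0.648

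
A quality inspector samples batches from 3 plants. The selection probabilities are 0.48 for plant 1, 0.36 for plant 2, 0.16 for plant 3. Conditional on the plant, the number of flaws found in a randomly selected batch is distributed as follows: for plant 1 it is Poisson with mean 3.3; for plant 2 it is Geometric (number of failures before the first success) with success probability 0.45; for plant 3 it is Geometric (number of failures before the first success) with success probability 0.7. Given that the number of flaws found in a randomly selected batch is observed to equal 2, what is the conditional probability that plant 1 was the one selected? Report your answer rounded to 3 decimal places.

Likelihoods P(X=2 | ·): 1: 0.200829; 2: 0.136125; 3: 0.063.
Posterior ∝ prior × likelihood. Numerator for 1: 0.48·0.200829 = 0.0963978.
Normalizing constant: 0.48·0.200829 + 0.36·0.136125 + 0.16·0.063 = 0.155483.
P(1 | observation) = 0.0963978 / 0.155483 = 0.61999.

0.620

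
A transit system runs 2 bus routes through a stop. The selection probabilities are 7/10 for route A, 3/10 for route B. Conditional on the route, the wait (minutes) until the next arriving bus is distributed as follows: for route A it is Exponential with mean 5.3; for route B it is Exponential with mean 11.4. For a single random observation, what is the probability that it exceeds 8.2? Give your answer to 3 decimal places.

0.295

Conditional on each route, P(X > 8.2): A: 0.21285; B: 0.487094.
By total probability, P(X > 8.2) = 0.7·0.21285 + 0.3·0.487094 = 0.295123.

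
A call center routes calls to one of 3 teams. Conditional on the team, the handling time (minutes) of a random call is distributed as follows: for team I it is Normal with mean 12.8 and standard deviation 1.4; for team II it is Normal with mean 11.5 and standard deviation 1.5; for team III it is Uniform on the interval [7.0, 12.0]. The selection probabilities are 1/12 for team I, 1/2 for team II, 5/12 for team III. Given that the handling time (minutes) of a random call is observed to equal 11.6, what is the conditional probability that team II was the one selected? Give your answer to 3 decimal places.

0.571

Likelihoods f(11.6 | ·): I: 0.197354; II: 0.265371; III: 0.2.
Posterior ∝ prior × likelihood. Numerator for II: 0.5·0.265371 = 0.132686.
Normalizing constant: 0.0833333·0.197354 + 0.5·0.265371 + 0.416667·0.2 = 0.232465.
P(II | observation) = 0.132686 / 0.232465 = 0.570776.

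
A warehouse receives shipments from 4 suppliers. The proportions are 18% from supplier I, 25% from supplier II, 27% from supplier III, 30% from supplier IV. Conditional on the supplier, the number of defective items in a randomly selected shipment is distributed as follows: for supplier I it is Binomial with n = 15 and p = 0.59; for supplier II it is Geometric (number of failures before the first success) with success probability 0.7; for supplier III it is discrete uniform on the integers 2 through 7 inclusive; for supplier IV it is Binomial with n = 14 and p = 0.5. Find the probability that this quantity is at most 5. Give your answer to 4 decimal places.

Conditional on each supplier, P(X ≤ 5): I: 0.0404016; II: 0.999271; III: 0.666667; IV: 0.211975.
By total probability, P(X ≤ 5) = 0.18·0.0404016 + 0.25·0.999271 + 0.27·0.666667 + 0.3·0.211975 = 0.500683.

0.5007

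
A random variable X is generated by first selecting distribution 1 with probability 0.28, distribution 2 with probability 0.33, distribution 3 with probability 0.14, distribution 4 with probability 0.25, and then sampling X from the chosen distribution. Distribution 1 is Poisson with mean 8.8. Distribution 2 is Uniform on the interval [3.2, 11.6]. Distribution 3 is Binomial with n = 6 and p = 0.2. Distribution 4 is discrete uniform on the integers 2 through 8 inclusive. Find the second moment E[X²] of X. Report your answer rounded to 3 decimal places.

For each component E[X²] = Var + (mean)², giving 1: 86.24; 2: 60.64; 3: 2.4; 4: 29.
Overall E[X²] = 0.28·86.24 + 0.33·60.64 + 0.14·2.4 + 0.25·29 = 51.7444.

51.744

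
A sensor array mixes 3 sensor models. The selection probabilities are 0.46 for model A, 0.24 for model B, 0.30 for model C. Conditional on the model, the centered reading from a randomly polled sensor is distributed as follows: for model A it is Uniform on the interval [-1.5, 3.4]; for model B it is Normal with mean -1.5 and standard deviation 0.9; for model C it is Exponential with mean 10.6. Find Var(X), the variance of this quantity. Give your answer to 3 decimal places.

58.878

Per component, A: μ=0.95, E[X²]=2.90333; B: μ=-1.5, E[X²]=3.06; C: μ=10.6, E[X²]=224.72.
E[X] = 0.46·0.95 + 0.24·-1.5 + 0.3·10.6 = 3.257.
E[X²] = 0.46·2.90333 + 0.24·3.06 + 0.3·224.72 = 69.4859.
Var(X) = E[X²] − (E[X])² = 69.4859 − 10.608 = 58.8779.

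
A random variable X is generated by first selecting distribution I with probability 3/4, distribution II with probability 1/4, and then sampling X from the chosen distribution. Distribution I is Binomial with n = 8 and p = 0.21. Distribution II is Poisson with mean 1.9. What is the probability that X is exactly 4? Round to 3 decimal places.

Conditional on each component, P(X = 4): I: 0.0530254; II: 0.0812164.
By total probability, P(X = 4) = 0.75·0.0530254 + 0.25·0.0812164 = 0.0600731.

0.060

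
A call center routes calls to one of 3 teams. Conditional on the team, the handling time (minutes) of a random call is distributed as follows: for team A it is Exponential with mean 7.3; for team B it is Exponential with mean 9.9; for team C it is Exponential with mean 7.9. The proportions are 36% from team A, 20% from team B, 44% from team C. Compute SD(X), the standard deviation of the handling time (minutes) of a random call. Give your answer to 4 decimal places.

Per component, A: μ=7.3, E[X²]=106.58; B: μ=9.9, E[X²]=196.02; C: μ=7.9, E[X²]=124.82.
E[X] = 0.36·7.3 + 0.2·9.9 + 0.44·7.9 = 8.084.
E[X²] = 0.36·106.58 + 0.2·196.02 + 0.44·124.82 = 132.494.
Var(X) = E[X²] − (E[X])² = 132.494 − 65.3511 = 67.1425.
SD(X) = √67.1425 = 8.19406.

8.1941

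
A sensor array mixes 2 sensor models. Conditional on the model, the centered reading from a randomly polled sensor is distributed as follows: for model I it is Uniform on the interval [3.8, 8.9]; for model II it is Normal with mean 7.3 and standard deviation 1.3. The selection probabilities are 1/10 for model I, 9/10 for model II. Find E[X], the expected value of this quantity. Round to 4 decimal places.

Component means — I: 6.35; II: 7.3.
E[X] = 0.1·6.35 + 0.9·7.3 = 7.205.

7.2050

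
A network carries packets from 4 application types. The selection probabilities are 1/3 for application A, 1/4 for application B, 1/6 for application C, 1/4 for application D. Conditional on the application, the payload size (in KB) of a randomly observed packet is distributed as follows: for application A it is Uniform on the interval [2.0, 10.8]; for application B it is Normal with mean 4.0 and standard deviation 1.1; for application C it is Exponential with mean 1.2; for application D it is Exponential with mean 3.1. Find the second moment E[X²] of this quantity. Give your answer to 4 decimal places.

25.3919

For each component E[X²] = Var + (mean)², giving A: 47.4133; B: 17.21; C: 2.88; D: 19.22.
Overall E[X²] = 0.333333·47.4133 + 0.25·17.21 + 0.166667·2.88 + 0.25·19.22 = 25.3919.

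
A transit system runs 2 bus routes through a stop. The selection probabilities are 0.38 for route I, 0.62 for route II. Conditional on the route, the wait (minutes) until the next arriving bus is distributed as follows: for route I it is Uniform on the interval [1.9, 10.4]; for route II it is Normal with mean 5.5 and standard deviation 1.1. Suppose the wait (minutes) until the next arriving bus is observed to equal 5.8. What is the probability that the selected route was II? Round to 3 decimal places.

Likelihoods f(5.8 | ·): I: 0.117647; II: 0.349435.
Posterior ∝ prior × likelihood. Numerator for II: 0.62·0.349435 = 0.216649.
Normalizing constant: 0.38·0.117647 + 0.62·0.349435 = 0.261355.
P(II | observation) = 0.216649 / 0.261355 = 0.828946.

0.829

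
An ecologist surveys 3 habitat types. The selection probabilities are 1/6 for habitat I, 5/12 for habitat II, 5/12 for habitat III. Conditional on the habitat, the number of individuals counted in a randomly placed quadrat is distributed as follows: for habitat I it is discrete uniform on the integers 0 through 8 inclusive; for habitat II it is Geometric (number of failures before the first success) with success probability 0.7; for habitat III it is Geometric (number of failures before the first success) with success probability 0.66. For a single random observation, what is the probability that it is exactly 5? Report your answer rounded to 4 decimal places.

Conditional on each habitat, P(X = 5): I: 0.111111; II: 0.001701; III: 0.00299874.
By total probability, P(X = 5) = 0.166667·0.111111 + 0.416667·0.001701 + 0.416667·0.00299874 = 0.0204767.

0.0205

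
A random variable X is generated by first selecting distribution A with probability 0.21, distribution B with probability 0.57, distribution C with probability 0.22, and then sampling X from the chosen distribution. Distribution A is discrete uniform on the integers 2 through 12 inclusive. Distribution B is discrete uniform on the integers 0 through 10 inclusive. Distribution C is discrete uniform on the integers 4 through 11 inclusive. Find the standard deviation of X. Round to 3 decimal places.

3.198

Per component, A: μ=7, E[X²]=59; B: μ=5, E[X²]=35; C: μ=7.5, E[X²]=61.5.
E[X] = 0.21·7 + 0.57·5 + 0.22·7.5 = 5.97.
E[X²] = 0.21·59 + 0.57·35 + 0.22·61.5 = 45.87.
Var(X) = E[X²] − (E[X])² = 45.87 − 35.6409 = 10.2291.
SD(X) = √10.2291 = 3.1983.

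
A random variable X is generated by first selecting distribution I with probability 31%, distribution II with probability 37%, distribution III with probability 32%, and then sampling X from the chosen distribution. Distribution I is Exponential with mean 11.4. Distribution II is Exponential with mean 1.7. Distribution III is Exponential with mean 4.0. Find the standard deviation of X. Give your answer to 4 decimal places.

Per component, I: μ=11.4, E[X²]=259.92; II: μ=1.7, E[X²]=5.78; III: μ=4, E[X²]=32.
E[X] = 0.31·11.4 + 0.37·1.7 + 0.32·4 = 5.443.
E[X²] = 0.31·259.92 + 0.37·5.78 + 0.32·32 = 92.9538.
Var(X) = E[X²] − (E[X])² = 92.9538 − 29.6262 = 63.3276.
SD(X) = √63.3276 = 7.95786.

7.9579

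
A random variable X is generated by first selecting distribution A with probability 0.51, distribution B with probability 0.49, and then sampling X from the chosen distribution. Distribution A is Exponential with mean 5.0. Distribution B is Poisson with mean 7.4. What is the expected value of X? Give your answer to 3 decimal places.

Component means — A: 5; B: 7.4.
E[X] = 0.51·5 + 0.49·7.4 = 6.176.

6.176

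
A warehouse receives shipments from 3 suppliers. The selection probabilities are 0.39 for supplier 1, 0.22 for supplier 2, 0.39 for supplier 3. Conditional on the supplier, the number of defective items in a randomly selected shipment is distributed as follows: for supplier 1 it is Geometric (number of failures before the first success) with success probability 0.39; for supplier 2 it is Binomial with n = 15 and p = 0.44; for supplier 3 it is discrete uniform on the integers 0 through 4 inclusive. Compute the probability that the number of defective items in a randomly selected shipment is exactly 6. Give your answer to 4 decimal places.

Conditional on each supplier, P(X = 6): 1: 0.0200929; 2: 0.196704; 3: 0.
By total probability, P(X = 6) = 0.39·0.0200929 + 0.22·0.196704 + 0.39·0 = 0.051111.

0.0511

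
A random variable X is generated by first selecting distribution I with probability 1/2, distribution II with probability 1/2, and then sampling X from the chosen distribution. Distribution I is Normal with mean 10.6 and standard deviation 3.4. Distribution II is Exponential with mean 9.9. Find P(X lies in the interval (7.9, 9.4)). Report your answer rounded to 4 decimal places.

0.1059

Conditional on each component, P(7.9 < X < 9.4): I: 0.148503; II: 0.0633012.
By total probability, P(7.9 < X < 9.4) = 0.5·0.148503 + 0.5·0.0633012 = 0.105902.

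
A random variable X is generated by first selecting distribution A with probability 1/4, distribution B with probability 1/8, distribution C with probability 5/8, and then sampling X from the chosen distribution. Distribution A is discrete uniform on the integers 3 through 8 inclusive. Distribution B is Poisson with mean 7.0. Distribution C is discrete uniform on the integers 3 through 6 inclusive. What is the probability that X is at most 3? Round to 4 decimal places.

Conditional on each component, P(X ≤ 3): A: 0.166667; B: 0.0817654; C: 0.25.
By total probability, P(X ≤ 3) = 0.25·0.166667 + 0.125·0.0817654 + 0.625·0.25 = 0.208137.

0.2081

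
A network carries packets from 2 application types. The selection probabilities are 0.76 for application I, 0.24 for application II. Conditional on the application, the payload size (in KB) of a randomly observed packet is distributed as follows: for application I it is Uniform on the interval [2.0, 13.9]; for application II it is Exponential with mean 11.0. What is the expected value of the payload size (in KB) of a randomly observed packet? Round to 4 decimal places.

8.6820

Component means — I: 7.95; II: 11.
E[X] = 0.76·7.95 + 0.24·11 = 8.682.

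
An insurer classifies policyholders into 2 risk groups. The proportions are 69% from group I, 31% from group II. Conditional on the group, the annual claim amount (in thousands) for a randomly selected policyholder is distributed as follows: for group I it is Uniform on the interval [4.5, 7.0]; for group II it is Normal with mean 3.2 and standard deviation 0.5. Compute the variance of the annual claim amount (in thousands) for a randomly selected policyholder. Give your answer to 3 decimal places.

Per component, I: μ=5.75, E[X²]=33.5833; II: μ=3.2, E[X²]=10.49.
E[X] = 0.69·5.75 + 0.31·3.2 = 4.9595.
E[X²] = 0.69·33.5833 + 0.31·10.49 = 26.4244.
Var(X) = E[X²] − (E[X])² = 26.4244 − 24.5966 = 1.82776.

1.828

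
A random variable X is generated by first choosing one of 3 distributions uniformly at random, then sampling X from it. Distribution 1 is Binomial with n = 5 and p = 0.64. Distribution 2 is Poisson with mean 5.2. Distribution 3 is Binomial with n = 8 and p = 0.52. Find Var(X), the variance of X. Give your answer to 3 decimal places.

3.450

Per component, 1: μ=3.2, E[X²]=11.392; 2: μ=5.2, E[X²]=32.24; 3: μ=4.16, E[X²]=19.3024.
E[X] = 0.333333·3.2 + 0.333333·5.2 + 0.333333·4.16 = 4.18667.
E[X²] = 0.333333·11.392 + 0.333333·32.24 + 0.333333·19.3024 = 20.9781.
Var(X) = E[X²] − (E[X])² = 20.9781 − 17.5282 = 3.44996.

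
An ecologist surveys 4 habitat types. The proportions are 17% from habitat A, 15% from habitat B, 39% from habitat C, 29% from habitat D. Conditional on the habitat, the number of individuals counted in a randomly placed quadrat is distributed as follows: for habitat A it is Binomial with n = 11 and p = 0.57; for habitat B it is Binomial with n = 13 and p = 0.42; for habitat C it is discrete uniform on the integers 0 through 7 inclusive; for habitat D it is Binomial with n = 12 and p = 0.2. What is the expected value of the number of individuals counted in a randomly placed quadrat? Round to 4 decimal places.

Component means — A: 6.27; B: 5.46; C: 3.5; D: 2.4.
E[X] = 0.17·6.27 + 0.15·5.46 + 0.39·3.5 + 0.29·2.4 = 3.9459.

3.9459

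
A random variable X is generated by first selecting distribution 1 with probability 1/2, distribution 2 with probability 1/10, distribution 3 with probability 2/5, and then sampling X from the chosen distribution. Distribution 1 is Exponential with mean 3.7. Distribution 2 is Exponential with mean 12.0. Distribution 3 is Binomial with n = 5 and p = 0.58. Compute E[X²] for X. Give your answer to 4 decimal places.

46.3412

For each component E[X²] = Var + (mean)², giving 1: 27.38; 2: 288; 3: 9.628.
Overall E[X²] = 0.5·27.38 + 0.1·288 + 0.4·9.628 = 46.3412.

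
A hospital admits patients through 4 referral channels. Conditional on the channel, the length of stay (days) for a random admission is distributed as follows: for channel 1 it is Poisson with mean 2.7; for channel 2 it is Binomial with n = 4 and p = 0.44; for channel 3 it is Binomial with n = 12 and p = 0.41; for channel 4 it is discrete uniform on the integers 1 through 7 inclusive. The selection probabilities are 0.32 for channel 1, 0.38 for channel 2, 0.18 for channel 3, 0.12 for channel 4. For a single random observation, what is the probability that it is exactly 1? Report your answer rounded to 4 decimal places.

Conditional on each channel, P(X = 1): 1: 0.181455; 2: 0.309084; 3: 0.0148367; 4: 0.142857.
By total probability, P(X = 1) = 0.32·0.181455 + 0.38·0.309084 + 0.18·0.0148367 + 0.12·0.142857 = 0.195331.

0.1953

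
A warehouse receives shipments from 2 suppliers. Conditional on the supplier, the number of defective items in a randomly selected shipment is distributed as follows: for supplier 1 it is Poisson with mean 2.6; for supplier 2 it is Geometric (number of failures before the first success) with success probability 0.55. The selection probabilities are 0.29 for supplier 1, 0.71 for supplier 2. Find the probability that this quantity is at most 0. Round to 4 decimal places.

0.4120

Conditional on each supplier, P(X ≤ 0): 1: 0.0742736; 2: 0.55.
By total probability, P(X ≤ 0) = 0.29·0.0742736 + 0.71·0.55 = 0.412039.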